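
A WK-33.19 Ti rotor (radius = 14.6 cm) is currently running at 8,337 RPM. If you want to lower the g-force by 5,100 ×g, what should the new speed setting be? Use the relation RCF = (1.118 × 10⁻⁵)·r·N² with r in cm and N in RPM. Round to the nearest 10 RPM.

Current RCF = 1.118 × 10⁻⁵ × 14.6 × (8337)² = 1.118 × 10⁻⁵ × 14.6 × 69,505,569 ≈ 11,345.3 × g
Target RCF = 11,345.3 − 5,100 = 6,245.3 × g
N² = 6,245.3 / (16.3228 × 10⁻⁵) = 38,261,205
N ≈ √38,261,205 ≈ 6,185.6

≈ 6190 RPM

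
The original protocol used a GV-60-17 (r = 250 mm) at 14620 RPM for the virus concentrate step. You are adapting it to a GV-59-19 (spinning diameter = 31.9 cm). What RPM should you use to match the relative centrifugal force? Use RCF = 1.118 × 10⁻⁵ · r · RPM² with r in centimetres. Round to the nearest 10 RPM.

18300 RPM

Original rotor: r = 250 mm = 25.0 cm
RCF = 1.118 × 10⁻⁵ × r × N²
RCF_original = 1.118 × 10⁻⁵ × 25 × (14620)² = 1.118 × 10⁻⁵ × 25 × 213,744,400 ≈ 59,741.6 × g
Your rotor: r = 31.9 / 2 = 15.95 cm
59,741.6 = 1.118 × 10⁻⁵ × 15.95 × N²
N² = 59,741.6 / (17.8321 × 10⁻⁵) = 335,022,796
N ≈ √335,022,796 ≈ 18,303.6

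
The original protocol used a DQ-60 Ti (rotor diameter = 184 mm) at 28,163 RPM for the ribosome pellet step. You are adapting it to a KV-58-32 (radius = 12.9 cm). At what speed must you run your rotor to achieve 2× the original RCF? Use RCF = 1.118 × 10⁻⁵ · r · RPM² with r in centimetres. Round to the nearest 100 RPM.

≈ 33600 RPM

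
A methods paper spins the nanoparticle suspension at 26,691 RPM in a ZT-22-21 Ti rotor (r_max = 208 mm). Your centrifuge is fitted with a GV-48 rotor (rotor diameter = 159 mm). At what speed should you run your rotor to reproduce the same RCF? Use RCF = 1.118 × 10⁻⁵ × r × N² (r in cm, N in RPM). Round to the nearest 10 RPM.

Original rotor: r = 208 mm = 20.8 cm
RCF = 1.118 × 10⁻⁵ × r × N²
RCF_original = 1.118 × 10⁻⁵ × 20.8 × (26691)² = 1.118 × 10⁻⁵ × 20.8 × 712,409,481 ≈ 165,666.6 × g
Your rotor: r = 159 mm / 2 = 79.5 mm = 7.95 cm
165,666.6 = 1.118 × 10⁻⁵ × 7.95 × N²
N² = 165,666.6 / (8.8881 × 10⁻⁵) = 1,863,914,672
N ≈ √1,863,914,672 ≈ 43,173.1

43170 RPM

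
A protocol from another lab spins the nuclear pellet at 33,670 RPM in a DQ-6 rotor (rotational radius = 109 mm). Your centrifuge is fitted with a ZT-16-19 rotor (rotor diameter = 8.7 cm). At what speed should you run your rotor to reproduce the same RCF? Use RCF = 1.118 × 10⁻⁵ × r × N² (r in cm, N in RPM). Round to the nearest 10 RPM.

≈ 53300 RPM

Original rotor: r = 109 mm = 10.9 cm
RCF = 1.118 × 10⁻⁵ × r × N²
RCF_original = 1.118 × 10⁻⁵ × 10.9 × (33670)² = 1.118 × 10⁻⁵ × 10.9 × 1,133,668,900 ≈ 138,151.2 × g
Your rotor: r = 8.7 / 2 = 4.35 cm
138,151.2 = 1.118 × 10⁻⁵ × 4.35 × N²
N² = 138,151.2 / (4.8633 × 10⁻⁵) = 2,840,688,421
N ≈ √2,840,688,421 ≈ 53,298.1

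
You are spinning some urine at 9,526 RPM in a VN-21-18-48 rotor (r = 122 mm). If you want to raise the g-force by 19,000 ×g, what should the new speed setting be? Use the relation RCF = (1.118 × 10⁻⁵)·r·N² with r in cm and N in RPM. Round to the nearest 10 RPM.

r = 122 mm = 12.2 cm
Current RCF = 1.118 × 10⁻⁵ × 12.2 × (9526)² = 1.118 × 10⁻⁵ × 12.2 × 90,744,676 ≈ 12,377.2 × g
Target RCF = 12,377.2 + 19,000 = 31,377.2 × g
N² = 31,377.2 / (13.6396 × 10⁻⁵) = 230,044,869
N ≈ √230,044,869 ≈ 15,167.2

≈ 15170 RPM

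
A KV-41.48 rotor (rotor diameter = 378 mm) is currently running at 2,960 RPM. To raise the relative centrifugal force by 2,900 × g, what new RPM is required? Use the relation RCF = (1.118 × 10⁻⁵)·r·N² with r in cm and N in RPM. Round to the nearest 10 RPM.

N₂ ≈ 4740 RPM

r = 378 mm / 2 = 189 mm = 18.9 cm
Current RCF = 1.118 × 10⁻⁵ × 18.9 × (2960)² = 1.118 × 10⁻⁵ × 18.9 × 8,761,600 ≈ 1,851.3 × g
Target RCF = 1,851.3 + 2,900 = 4,751.3 × g
N² = 4,751.3 / (21.1302 × 10⁻⁵) = 22,485,826
N ≈ √22,485,826 ≈ 4,741.9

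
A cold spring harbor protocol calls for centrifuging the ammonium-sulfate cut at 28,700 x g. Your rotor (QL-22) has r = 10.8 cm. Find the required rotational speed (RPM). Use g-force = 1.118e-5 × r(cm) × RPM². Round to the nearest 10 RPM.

N ≈ 15420 RPM

RCF = 1.118 × 10⁻⁵ × r × N²
28,700 = 1.118 × 10⁻⁵ × 10.8 × N²
N² = 28,700 / (12.0744 × 10⁻⁵) = 237,692,970
N ≈ √237,692,970 ≈ 15,417.3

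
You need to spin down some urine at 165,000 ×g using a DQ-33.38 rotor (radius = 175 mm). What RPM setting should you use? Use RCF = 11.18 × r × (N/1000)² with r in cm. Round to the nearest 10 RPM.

N ≈ 29040 RPM

r = 175 mm = 17.5 cm
165,000 = 11.18 × 17.5 × (N/1000)²
(N/1000)² = 165,000 / 195.65 = 843.3427
N = 1000 × √843.3427 ≈ 29,040.4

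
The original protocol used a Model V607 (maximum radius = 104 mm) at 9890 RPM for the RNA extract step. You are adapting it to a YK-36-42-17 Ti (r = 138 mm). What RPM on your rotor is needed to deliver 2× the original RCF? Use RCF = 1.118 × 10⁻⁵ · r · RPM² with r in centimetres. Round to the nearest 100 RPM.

Original rotor: r = 104 mm = 10.4 cm
RCF = 1.118 × 10⁻⁵ × r × N²
RCF_original = 1.118 × 10⁻⁵ × 10.4 × (9890)² = 1.118 × 10⁻⁵ × 10.4 × 97,812,100 ≈ 11,372.8 × g
Target RCF = 2 × 11,372.8 ≈ 22,745.6 × g
Your rotor: r = 138 mm = 13.8 cm
22,745.6 = 1.118 × 10⁻⁵ × 13.8 × N²
N² = 22,745.6 / (15.4284 × 10⁻⁵) = 147,426,823
N ≈ √147,426,823 ≈ 12,141.9

12100 RPM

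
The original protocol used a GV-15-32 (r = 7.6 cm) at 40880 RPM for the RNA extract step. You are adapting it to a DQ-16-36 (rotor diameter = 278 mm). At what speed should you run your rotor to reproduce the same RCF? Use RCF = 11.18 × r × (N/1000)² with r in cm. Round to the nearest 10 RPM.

RCF_original = 11.18 × 7.6 × (40.88)² = 11.18 × 7.6 × 1,671.1744 ≈ 141,996.3 × g
Your rotor: r = 278 mm / 2 = 139 mm = 13.9 cm
141,996.3 = 11.18 × 13.9 × (N/1000)²
(N/1000)² = 141,996.3 / 155.402 = 913.7353
N = 1000 × √913.7353 ≈ 30,228.1

≈ 30230 RPM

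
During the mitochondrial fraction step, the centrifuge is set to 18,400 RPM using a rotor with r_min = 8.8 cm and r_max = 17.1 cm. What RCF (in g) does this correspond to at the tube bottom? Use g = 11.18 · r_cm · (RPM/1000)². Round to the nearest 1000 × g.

RCF ≈ 65000 g

Use r_max = 17.1 cm.
RCF = 11.18 × 17.1 × (18.4)² = 11.18 × 17.1 × 338.56 ≈ 64,725.2 × g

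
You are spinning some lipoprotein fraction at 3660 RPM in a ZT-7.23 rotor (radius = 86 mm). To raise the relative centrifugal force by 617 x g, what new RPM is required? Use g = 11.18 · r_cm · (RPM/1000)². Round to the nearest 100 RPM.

r = 86 mm = 8.6 cm
Current RCF = 11.18 × 8.6 × (3.66)² = 11.18 × 8.6 × 13.3956 ≈ 1,288 × g
Target RCF = 1,288 + 617 = 1,905 × g
(N/1000)² = 1,905 / 96.148 = 19.8132
N = 1000 × √19.8132 ≈ 4,451.2

N₂ ≈ 4500 RPM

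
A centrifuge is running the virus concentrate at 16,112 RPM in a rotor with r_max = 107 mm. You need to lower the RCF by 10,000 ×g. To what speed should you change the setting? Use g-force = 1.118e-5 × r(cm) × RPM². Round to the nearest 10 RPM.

N₂ ≈ 13270 RPM

r = 107 mm = 10.7 cm
Current RCF = 1.118 × 10⁻⁵ × 10.7 × (16112)² = 1.118 × 10⁻⁵ × 10.7 × 259,596,544 ≈ 31,054.5 × g
Target RCF = 31,054.5 − 10,000 = 21,054.5 × g
N² = 21,054.5 / (11.9626 × 10⁻⁵) = 176,002,708
N ≈ √176,002,708 ≈ 13,266.6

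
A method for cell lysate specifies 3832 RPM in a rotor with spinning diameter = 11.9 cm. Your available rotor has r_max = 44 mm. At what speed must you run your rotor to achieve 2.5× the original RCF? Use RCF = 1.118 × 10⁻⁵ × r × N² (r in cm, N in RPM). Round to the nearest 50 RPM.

7050 RPM

Original rotor: r = 11.9 / 2 = 5.95 cm
RCF = 1.118 × 10⁻⁵ × r × N²
RCF_original = 1.118 × 10⁻⁵ × 5.95 × (3832)² = 1.118 × 10⁻⁵ × 5.95 × 14,684,224 ≈ 976.8 × g
Target RCF = 2.5 × 976.8 ≈ 2,442 × g
Your rotor: r = 44 mm = 4.4 cm
2,442 = 1.118 × 10⁻⁵ × 4.4 × N²
N² = 2,442 / (4.9192 × 10⁻⁵) = 49,642,218
N ≈ √49,642,218 ≈ 7,045.7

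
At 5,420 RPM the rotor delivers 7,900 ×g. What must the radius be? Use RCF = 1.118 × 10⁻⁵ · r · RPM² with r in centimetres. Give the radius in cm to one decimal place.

24.1 cm

7900 = 1.118 × 10⁻⁵ × r × (5420)²
r = 7900 / (1.118 × 10⁻⁵ × 29,376,400) = 7900 / 328.4282 ≈ 24.054 cm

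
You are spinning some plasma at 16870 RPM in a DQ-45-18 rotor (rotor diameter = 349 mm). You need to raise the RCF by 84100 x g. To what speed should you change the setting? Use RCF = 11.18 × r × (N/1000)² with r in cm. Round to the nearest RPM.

r = 349 mm / 2 = 174.5 mm = 17.45 cm
Current RCF = 11.18 × 17.45 × (16.87)² = 11.18 × 17.45 × 284.5969 ≈ 55,522.3 × g
Target RCF = 55,522.3 + 84,100 = 139,622.3 × g
(N/1000)² = 139,622.3 / 195.091 = 715.6778
N = 1000 × √715.6778 ≈ 26,752.2

≈ 26752 RPM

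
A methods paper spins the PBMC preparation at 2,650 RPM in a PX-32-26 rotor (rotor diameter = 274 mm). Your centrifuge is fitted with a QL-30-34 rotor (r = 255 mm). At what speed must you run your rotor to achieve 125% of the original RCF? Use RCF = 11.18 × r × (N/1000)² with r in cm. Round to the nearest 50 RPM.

≈ 2150 RPM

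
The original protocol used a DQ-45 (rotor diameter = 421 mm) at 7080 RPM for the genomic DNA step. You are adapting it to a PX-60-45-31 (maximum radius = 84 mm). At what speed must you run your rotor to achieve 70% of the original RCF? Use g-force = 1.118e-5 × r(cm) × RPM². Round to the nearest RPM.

Original rotor: r = 421 mm / 2 = 210.5 mm = 21.05 cm
RCF = 1.118 × 10⁻⁵ × r × N²
RCF_original = 1.118 × 10⁻⁵ × 21.05 × (7080)² = 1.118 × 10⁻⁵ × 21.05 × 50,126,400 ≈ 11,796.7 × g
Target RCF = 0.7 × 11,796.7 ≈ 8,257.7 × g
Your rotor: r = 84 mm = 8.4 cm
8,257.7 = 1.118 × 10⁻⁵ × 8.4 × N²
N² = 8,257.7 / (9.3912 × 10⁻⁵) = 87,930,190
N ≈ √87,930,190 ≈ 9,377.1

9377 RPM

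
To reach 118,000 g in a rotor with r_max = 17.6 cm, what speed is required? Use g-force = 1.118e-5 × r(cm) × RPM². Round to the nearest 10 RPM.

118,000 = 1.118 × 10⁻⁵ × 17.6 × N²
N² = 118,000 / (19.6768 × 10⁻⁵) = 599,691,007
N ≈ √599,691,007 ≈ 24,488.6

≈ 24490 RPM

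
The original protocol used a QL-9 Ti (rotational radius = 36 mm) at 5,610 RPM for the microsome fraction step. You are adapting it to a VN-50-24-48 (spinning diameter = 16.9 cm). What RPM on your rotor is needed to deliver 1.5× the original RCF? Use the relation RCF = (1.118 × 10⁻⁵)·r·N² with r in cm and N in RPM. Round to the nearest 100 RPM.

4500 RPM

Original rotor: r = 36 mm = 3.6 cm
RCF_original = 1.118 × 10⁻⁵ × 3.6 × (5610)² = 1.118 × 10⁻⁵ × 3.6 × 31,472,100 ≈ 1,266.7 × g
Target RCF = 1.5 × 1,266.7 ≈ 1,900.1 × g
Your rotor: r = 16.9 / 2 = 8.45 cm
1,900.1 = 1.118 × 10⁻⁵ × 8.45 × N²
N² = 1,900.1 / (9.4471 × 10⁻⁵) = 20,113,051
N ≈ √20,113,051 ≈ 4,484.8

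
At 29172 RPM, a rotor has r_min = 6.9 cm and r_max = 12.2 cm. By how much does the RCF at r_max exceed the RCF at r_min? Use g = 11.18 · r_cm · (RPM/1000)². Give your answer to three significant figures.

RCF_max = 11.18 × 12.2 × (29.172)² = 11.18 × 12.2 × 851.005584 ≈ 116,073.8 × g
RCF_min = 11.18 × 6.9 × (29.172)² = 11.18 × 6.9 × 851.005584 ≈ 65,648.3 × g
ΔRCF = 116,073.8 − 65,648.3 = 50,425.5

ΔRCF ≈ 50400 ×g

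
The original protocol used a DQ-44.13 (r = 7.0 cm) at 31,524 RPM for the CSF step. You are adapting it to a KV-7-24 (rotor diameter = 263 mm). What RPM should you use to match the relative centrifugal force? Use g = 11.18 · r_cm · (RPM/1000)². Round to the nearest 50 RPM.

RCF_original = 11.18 × 7 × (31.524)² = 11.18 × 7 × 993.762576 ≈ 77,771.9 × g
Your rotor: r = 263 mm / 2 = 131.5 mm = 13.15 cm
77,771.9 = 11.18 × 13.15 × (N/1000)²
(N/1000)² = 77,771.9 / 147.017 = 528.9994
N = 1000 × √528.9994 ≈ 23,000.0

≈ 23000 RPM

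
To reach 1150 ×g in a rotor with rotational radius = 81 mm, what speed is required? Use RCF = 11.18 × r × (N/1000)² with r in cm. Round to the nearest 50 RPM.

≈ 3550 RPM

r = 81 mm = 8.1 cm
RCF = 11.18 × r × (N/1000)²
1,150 = 11.18 × 8.1 × (N/1000)²
(N/1000)² = 1,150 / 90.558 = 12.69904
N = 1000 × √12.69904 ≈ 3,563.6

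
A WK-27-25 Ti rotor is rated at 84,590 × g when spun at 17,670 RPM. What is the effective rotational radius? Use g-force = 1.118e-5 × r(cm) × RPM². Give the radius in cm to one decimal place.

≈ 24.2 cm

84590 = 1.118 × 10⁻⁵ × r × (17670)²
r = 84590 / (1.118 × 10⁻⁵ × 312,228,900) = 84590 / 3490.719 ≈ 24.233 cm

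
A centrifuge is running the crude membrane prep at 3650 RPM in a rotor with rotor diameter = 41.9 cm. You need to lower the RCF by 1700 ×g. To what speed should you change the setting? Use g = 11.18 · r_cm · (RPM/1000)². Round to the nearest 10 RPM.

r = 41.9 / 2 = 20.95 cm
Current RCF = 11.18 × 20.95 × (3.65)² = 11.18 × 20.95 × 13.3225 ≈ 3,120.4 × g
Target RCF = 3,120.4 − 1,700 = 1,420.4 × g
(N/1000)² = 1,420.4 / 234.221 = 6.064358
N = 1000 × √6.064358 ≈ 2,462.6

≈ 2460 RPM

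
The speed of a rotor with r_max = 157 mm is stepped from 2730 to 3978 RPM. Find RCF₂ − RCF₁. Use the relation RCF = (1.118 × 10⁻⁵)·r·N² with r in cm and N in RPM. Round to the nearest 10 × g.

r = 157 mm = 15.7 cm
RCF₁ = 1.118 × 10⁻⁵ × 15.7 × (2730)² = 1.118 × 10⁻⁵ × 15.7 × 7,452,900 ≈ 1,308.2 × g
RCF₂ = 1.118 × 10⁻⁵ × 15.7 × (3978)² = 1.118 × 10⁻⁵ × 15.7 × 15,824,484 ≈ 2,777.6 × g
Increase = 2,777.6 − 1,308.2 = 1,469.4

1470 g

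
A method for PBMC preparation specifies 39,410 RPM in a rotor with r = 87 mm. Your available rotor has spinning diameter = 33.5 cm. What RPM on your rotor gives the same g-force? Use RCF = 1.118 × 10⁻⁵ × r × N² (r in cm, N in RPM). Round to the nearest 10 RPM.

28400 RPM

Original rotor: r = 87 mm = 8.7 cm
RCF = 1.118 × 10⁻⁵ × r × N²
RCF_original = 1.118 × 10⁻⁵ × 8.7 × (39410)² = 1.118 × 10⁻⁵ × 8.7 × 1,553,148,100 ≈ 151,068.5 × g
Your rotor: r = 33.5 / 2 = 16.75 cm
151,068.5 = 1.118 × 10⁻⁵ × 16.75 × N²
N² = 151,068.5 / (18.7265 × 10⁻⁵) = 806,709,743
N ≈ √806,709,743 ≈ 28,402.6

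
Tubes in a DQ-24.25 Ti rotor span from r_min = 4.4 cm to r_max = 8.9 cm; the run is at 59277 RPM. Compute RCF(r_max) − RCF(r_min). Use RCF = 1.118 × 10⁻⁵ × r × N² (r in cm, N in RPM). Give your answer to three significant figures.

≈ 177000 g

RCF_max = 1.118 × 10⁻⁵ × 8.9 × (59277)² = 1.118 × 10⁻⁵ × 8.9 × 3,513,762,729 ≈ 349,626.4 × g
RCF_min = 1.118 × 10⁻⁵ × 4.4 × (59277)² = 1.118 × 10⁻⁵ × 4.4 × 3,513,762,729 ≈ 172,849 × g
ΔRCF = 349,626.4 − 172,849 = 176,777.4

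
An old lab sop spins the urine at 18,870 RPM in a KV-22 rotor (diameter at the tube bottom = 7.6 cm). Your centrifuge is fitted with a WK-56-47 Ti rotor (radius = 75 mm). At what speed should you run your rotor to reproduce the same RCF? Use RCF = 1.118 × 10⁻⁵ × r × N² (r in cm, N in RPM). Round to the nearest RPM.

Original rotor: r = 7.6 / 2 = 3.8 cm
RCF = 1.118 × 10⁻⁵ × r × N²
RCF_original = 1.118 × 10⁻⁵ × 3.8 × (18870)² = 1.118 × 10⁻⁵ × 3.8 × 356,076,900 ≈ 15,127.6 × g
Your rotor: r = 75 mm = 7.5 cm
15,127.6 = 1.118 × 10⁻⁵ × 7.5 × N²
N² = 15,127.6 / (8.385 × 10⁻⁵) = 180,412,642
N ≈ √180,412,642 ≈ 13,431.8

≈ 13432 RPM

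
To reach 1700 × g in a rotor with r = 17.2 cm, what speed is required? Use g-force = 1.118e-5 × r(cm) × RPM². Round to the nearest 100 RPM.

N ≈ 3000 RPM

RCF = 1.118 × 10⁻⁵ × r × N²
1,700 = 1.118 × 10⁻⁵ × 17.2 × N²
N² = 1,700 / (19.2296 × 10⁻⁵) = 8,840,538
N ≈ √8,840,538 ≈ 2,973.3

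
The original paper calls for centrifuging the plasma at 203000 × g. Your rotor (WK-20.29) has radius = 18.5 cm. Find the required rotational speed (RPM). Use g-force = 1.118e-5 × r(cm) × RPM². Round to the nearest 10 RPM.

203,000 = 1.118 × 10⁻⁵ × 18.5 × N²
N² = 203,000 / (20.683 × 10⁻⁵) = 981,482,377
N ≈ √981,482,377 ≈ 31,328.6

N ≈ 31330 RPM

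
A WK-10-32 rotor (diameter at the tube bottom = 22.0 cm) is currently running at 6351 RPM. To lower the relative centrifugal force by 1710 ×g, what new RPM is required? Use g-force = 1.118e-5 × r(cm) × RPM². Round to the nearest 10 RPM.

r = 22.0 / 2 = 11 cm
Current RCF = 1.118 × 10⁻⁵ × 11 × (6351)² = 1.118 × 10⁻⁵ × 11 × 40,335,201 ≈ 4,960.4 × g
Target RCF = 4,960.4 − 1,710 = 3,250.4 × g
N² = 3,250.4 / (12.298 × 10⁻⁵) = 26,430,314
N ≈ √26,430,314 ≈ 5,141.0

≈ 5140 RPM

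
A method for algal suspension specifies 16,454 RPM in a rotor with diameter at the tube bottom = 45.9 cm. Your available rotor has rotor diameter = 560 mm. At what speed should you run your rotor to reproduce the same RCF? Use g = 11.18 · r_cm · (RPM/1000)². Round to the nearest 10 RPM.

Original rotor: r = 45.9 / 2 = 22.95 cm
RCF = 11.18 × r × (N/1000)²
RCF_original = 11.18 × 22.95 × (16.454)² = 11.18 × 22.95 × 270.734116 ≈ 69,465.2 × g
Your rotor: r = 560 mm / 2 = 280 mm = 28 cm
69,465.2 = 11.18 × 28 × (N/1000)²
(N/1000)² = 69,465.2 / 313.04 = 221.9052
N = 1000 × √221.9052 ≈ 14,896.5

14900 RPM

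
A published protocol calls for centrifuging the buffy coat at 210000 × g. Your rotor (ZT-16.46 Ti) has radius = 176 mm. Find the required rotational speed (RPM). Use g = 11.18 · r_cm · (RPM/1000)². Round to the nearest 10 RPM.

32670 RPM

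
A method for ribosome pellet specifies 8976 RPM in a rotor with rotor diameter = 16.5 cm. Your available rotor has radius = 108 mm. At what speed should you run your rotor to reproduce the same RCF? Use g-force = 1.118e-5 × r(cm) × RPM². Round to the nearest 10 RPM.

≈ 7850 RPM

Original rotor: r = 16.5 / 2 = 8.25 cm
RCF = 1.118 × 10⁻⁵ × r × N²
RCF_original = 1.118 × 10⁻⁵ × 8.25 × (8976)² = 1.118 × 10⁻⁵ × 8.25 × 80,568,576 ≈ 7,431.2 × g
Your rotor: r = 108 mm = 10.8 cm
7,431.2 = 1.118 × 10⁻⁵ × 10.8 × N²
N² = 7,431.2 / (12.0744 × 10⁻⁵) = 61,545,087
N ≈ √61,545,087 ≈ 7,845.1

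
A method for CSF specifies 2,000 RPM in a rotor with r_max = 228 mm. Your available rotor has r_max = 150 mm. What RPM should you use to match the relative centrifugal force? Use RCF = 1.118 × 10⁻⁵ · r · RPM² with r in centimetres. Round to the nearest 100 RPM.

Original rotor: r = 228 mm = 22.8 cm
RCF_original = 1.118 × 10⁻⁵ × 22.8 × (2000)² = 1.118 × 10⁻⁵ × 22.8 × 4,000,000 ≈ 1,019.6 × g
Your rotor: r = 150 mm = 15.0 cm
1,019.6 = 1.118 × 10⁻⁵ × 15 × N²
N² = 1,019.6 / (16.77 × 10⁻⁵) = 6,079,905
N ≈ √6,079,905 ≈ 2,465.7

2500 RPM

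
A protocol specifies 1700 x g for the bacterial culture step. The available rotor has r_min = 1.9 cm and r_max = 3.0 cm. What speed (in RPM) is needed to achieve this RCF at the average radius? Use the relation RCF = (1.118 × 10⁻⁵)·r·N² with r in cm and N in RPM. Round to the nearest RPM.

N ≈ 7878 RPM

r_avg = (1.9 + 3.0) / 2 = 2.45 cm
RCF = 1.118 × 10⁻⁵ × r × N²
1,700 = 1.118 × 10⁻⁵ × 2.45 × N²
N² = 1,700 / (2.7391 × 10⁻⁵) = 62,064,182
N ≈ √62,064,182 ≈ 7,878.1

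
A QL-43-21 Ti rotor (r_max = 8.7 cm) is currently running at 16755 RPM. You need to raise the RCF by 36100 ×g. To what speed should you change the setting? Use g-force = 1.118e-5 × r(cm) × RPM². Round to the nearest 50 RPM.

N₂ ≈ 25550 RPM

Current RCF = 1.118 × 10⁻⁵ × 8.7 × (16755)² = 1.118 × 10⁻⁵ × 8.7 × 280,730,025 ≈ 27,305.5 × g
Target RCF = 27,305.5 + 36,100 = 63,405.5 × g
N² = 63,405.5 / (9.7266 × 10⁻⁵) = 651,877,326
N ≈ √651,877,326 ≈ 25,531.9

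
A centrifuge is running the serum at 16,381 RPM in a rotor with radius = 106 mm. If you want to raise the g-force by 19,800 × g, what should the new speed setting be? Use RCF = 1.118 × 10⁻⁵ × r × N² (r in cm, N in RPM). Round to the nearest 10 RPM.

N₂ ≈ 20870 RPM

r = 106 mm = 10.6 cm
Current RCF = 1.118 × 10⁻⁵ × 10.6 × (16381)² = 1.118 × 10⁻⁵ × 10.6 × 268,337,161 ≈ 31,800.1 × g
Target RCF = 31,800.1 + 19,800 = 51,600.1 × g
N² = 51,600.1 / (11.8508 × 10⁻⁵) = 435,414,487
N ≈ √435,414,487 ≈ 20,866.6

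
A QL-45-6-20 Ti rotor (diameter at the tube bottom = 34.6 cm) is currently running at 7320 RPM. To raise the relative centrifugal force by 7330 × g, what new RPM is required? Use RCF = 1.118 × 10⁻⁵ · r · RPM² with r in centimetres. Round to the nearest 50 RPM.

r = 34.6 / 2 = 17.3 cm
Current RCF = 1.118 × 10⁻⁵ × 17.3 × (7320)² = 1.118 × 10⁻⁵ × 17.3 × 53,582,400 ≈ 10,363.6 × g
Target RCF = 10,363.6 + 7,330 = 17,693.6 × g
N² = 17,693.6 / (19.3414 × 10⁻⁵) = 91,480,451
N ≈ √91,480,451 ≈ 9,564.5

9550 RPM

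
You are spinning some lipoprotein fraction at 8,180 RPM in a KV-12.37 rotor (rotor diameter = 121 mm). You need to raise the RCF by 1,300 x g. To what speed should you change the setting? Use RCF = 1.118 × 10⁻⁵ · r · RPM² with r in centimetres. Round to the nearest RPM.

r = 121 mm / 2 = 60.5 mm = 6.05 cm
Current RCF = 1.118 × 10⁻⁵ × 6.05 × (8180)² = 1.118 × 10⁻⁵ × 6.05 × 66,912,400 ≈ 4,525.9 × g
Target RCF = 4,525.9 + 1,300 = 5,825.9 × g
N² = 5,825.9 / (6.7639 × 10⁻⁵) = 86,132,261
N ≈ √86,132,261 ≈ 9,280.7

9281 RPM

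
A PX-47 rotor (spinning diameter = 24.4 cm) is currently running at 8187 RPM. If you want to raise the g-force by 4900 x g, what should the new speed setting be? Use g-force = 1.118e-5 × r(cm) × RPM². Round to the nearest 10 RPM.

r = 24.4 / 2 = 12.2 cm
Current RCF = 1.118 × 10⁻⁵ × 12.2 × (8187)² = 1.118 × 10⁻⁵ × 12.2 × 67,026,969 ≈ 9,142.2 × g
Target RCF = 9,142.2 + 4,900 = 14,042.2 × g
N² = 14,042.2 / (13.6396 × 10⁻⁵) = 102,951,699
N ≈ √102,951,699 ≈ 10,146.5

≈ 10150 RPM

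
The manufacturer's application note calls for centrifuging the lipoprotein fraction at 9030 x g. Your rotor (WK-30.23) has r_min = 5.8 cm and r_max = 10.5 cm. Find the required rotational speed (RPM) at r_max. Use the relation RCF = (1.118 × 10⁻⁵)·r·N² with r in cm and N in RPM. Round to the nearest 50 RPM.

Use r_max = 10.5 cm.
RCF = 1.118 × 10⁻⁵ × r × N²
9,030 = 1.118 × 10⁻⁵ × 10.5 × N²
N² = 9,030 / (11.739 × 10⁻⁵) = 76,923,077
N ≈ √76,923,077 ≈ 8,770.6

≈ 8750 RPM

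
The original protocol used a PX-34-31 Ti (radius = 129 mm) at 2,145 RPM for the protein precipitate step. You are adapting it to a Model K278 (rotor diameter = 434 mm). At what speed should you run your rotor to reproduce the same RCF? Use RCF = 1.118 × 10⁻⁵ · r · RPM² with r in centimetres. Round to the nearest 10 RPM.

≈ 1650 RPM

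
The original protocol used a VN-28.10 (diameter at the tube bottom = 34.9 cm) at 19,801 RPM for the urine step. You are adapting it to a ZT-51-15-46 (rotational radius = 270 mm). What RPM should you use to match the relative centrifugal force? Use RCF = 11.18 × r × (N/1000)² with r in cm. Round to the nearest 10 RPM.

15920 RPM

Original rotor: r = 34.9 / 2 = 17.45 cm
RCF_original = 11.18 × 17.45 × (19.801)² = 11.18 × 17.45 × 392.079601 ≈ 76,491.2 × g
Your rotor: r = 270 mm = 27.0 cm
76,491.2 = 11.18 × 27 × (N/1000)²
(N/1000)² = 76,491.2 / 301.86 = 253.3996
N = 1000 × √253.3996 ≈ 15,918.5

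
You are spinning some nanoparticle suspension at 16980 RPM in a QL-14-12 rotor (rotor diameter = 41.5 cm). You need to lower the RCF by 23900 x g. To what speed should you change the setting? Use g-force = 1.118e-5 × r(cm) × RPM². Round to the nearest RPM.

r = 41.5 / 2 = 20.75 cm
Current RCF = 1.118 × 10⁻⁵ × 20.75 × (16980)² = 1.118 × 10⁻⁵ × 20.75 × 288,320,400 ≈ 66,886 × g
Target RCF = 66,886 − 23,900 = 42,986 × g
N² = 42,986 / (23.1985 × 10⁻⁵) = 185,296,463
N ≈ √185,296,463 ≈ 13,612.4

N₂ ≈ 13612 RPM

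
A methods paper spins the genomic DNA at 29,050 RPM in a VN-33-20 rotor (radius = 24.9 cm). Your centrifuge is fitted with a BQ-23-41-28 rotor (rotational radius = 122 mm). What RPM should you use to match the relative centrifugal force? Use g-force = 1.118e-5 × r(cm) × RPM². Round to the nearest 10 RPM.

41500 RPM

RCF = 1.118 × 10⁻⁵ × r × N²
RCF_original = 1.118 × 10⁻⁵ × 24.9 × (29050)² = 1.118 × 10⁻⁵ × 24.9 × 843,902,500 ≈ 234,927.3 × g
Your rotor: r = 122 mm = 12.2 cm
234,927.3 = 1.118 × 10⁻⁵ × 12.2 × N²
N² = 234,927.3 / (13.6396 × 10⁻⁵) = 1,722,391,419
N ≈ √1,722,391,419 ≈ 41,501.7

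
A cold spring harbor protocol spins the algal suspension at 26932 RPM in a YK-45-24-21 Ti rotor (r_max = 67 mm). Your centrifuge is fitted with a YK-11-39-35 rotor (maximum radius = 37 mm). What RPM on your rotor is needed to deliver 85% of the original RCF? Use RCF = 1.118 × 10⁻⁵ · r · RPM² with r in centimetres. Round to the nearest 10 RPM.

≈ 33410 RPM

Original rotor: r = 67 mm = 6.7 cm
RCF_original = 1.118 × 10⁻⁵ × 6.7 × (26932)² = 1.118 × 10⁻⁵ × 6.7 × 725,332,624 ≈ 54,331.8 × g
Target RCF = 0.85 × 54,331.8 ≈ 46,182 × g
Your rotor: r = 37 mm = 3.7 cm
46,182 = 1.118 × 10⁻⁵ × 3.7 × N²
N² = 46,182 / (4.1366 × 10⁻⁵) = 1,116,424,116
N ≈ √1,116,424,116 ≈ 33,412.9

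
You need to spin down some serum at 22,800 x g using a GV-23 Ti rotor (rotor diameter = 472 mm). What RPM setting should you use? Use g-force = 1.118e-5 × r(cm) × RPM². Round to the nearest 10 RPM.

r = 472 mm / 2 = 236 mm = 23.6 cm
RCF = 1.118 × 10⁻⁵ × r × N²
22,800 = 1.118 × 10⁻⁵ × 23.6 × N²
N² = 22,800 / (26.3848 × 10⁻⁵) = 86,413,390
N ≈ √86,413,390 ≈ 9,295.9

9300 RPM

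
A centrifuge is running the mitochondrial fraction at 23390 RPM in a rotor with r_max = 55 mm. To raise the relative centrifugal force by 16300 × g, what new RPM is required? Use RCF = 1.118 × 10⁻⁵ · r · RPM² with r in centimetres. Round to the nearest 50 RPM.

28500 RPM

r = 55 mm = 5.5 cm
Current RCF = 1.118 × 10⁻⁵ × 5.5 × (23390)² = 1.118 × 10⁻⁵ × 5.5 × 547,092,100 ≈ 33,640.7 × g
Target RCF = 33,640.7 + 16,300 = 49,940.7 × g
N² = 49,940.7 / (6.149 × 10⁻⁵) = 812,175,964
N ≈ √812,175,964 ≈ 28,498.7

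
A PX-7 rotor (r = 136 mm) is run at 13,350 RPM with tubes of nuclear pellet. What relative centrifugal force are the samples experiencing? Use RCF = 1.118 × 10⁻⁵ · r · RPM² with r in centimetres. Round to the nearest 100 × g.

27100 ×g

r = 136 mm = 13.6 cm
RCF = 1.118 × 10⁻⁵ × r × N²
RCF = 1.118 × 10⁻⁵ × 13.6 × (13350)² = 1.118 × 10⁻⁵ × 13.6 × 178,222,500 ≈ 27,098.4 × g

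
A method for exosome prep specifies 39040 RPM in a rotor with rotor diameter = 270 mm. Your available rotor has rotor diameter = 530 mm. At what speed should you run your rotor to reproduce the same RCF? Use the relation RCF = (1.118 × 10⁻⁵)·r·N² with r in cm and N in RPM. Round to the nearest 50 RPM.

Original rotor: r = 270 mm / 2 = 135 mm = 13.5 cm
RCF_original = 1.118 × 10⁻⁵ × 13.5 × (39040)² = 1.118 × 10⁻⁵ × 13.5 × 1,524,121,600 ≈ 230,035.7 × g
Your rotor: r = 530 mm / 2 = 265 mm = 26.5 cm
230,035.7 = 1.118 × 10⁻⁵ × 26.5 × N²
N² = 230,035.7 / (29.627 × 10⁻⁵) = 776,439,396
N ≈ √776,439,396 ≈ 27,864.7

27850 RPM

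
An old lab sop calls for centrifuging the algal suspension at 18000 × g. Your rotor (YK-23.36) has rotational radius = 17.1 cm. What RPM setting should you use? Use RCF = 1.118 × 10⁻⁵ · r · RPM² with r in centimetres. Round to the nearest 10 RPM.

9700 RPM

RCF = 1.118 × 10⁻⁵ × r × N²
18,000 = 1.118 × 10⁻⁵ × 17.1 × N²
N² = 18,000 / (19.1178 × 10⁻⁵) = 94,153,093
N ≈ √94,153,093 ≈ 9,703.3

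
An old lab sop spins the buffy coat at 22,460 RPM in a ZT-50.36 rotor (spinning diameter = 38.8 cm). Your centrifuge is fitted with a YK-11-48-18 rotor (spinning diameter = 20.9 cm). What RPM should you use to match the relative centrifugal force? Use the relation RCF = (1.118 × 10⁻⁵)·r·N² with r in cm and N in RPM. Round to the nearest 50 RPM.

≈ 30600 RPM

Original rotor: r = 38.8 / 2 = 19.4 cm
RCF = 1.118 × 10⁻⁵ × r × N²
RCF_original = 1.118 × 10⁻⁵ × 19.4 × (22460)² = 1.118 × 10⁻⁵ × 19.4 × 504,451,600 ≈ 109,411.5 × g
Your rotor: r = 20.9 / 2 = 10.45 cm
109,411.5 = 1.118 × 10⁻⁵ × 10.45 × N²
N² = 109,411.5 / (11.6831 × 10⁻⁵) = 936,493,739
N ≈ √936,493,739 ≈ 30,602.2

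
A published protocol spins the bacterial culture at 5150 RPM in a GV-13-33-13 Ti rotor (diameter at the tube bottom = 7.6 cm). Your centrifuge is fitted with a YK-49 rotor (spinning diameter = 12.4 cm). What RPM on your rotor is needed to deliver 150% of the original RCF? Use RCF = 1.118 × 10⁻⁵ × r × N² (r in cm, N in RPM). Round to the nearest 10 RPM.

Original rotor: r = 7.6 / 2 = 3.8 cm
RCF = 1.118 × 10⁻⁵ × r × N²
RCF_original = 1.118 × 10⁻⁵ × 3.8 × (5150)² = 1.118 × 10⁻⁵ × 3.8 × 26,522,500 ≈ 1,126.8 × g
Target RCF = 1.5 × 1,126.8 ≈ 1,690.2 × g
Your rotor: r = 12.4 / 2 = 6.2 cm
1,690.2 = 1.118 × 10⁻⁵ × 6.2 × N²
N² = 1,690.2 / (6.9316 × 10⁻⁵) = 24,383,981
N ≈ √24,383,981 ≈ 4,938.0

≈ 4940 RPM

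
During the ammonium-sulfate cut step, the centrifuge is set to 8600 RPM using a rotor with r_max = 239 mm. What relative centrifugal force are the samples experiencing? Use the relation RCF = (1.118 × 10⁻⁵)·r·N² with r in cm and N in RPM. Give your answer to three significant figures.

RCF ≈ 19800 ×g

r = 239 mm = 23.9 cm
RCF = 1.118 × 10⁻⁵ × 23.9 × (8600)² = 1.118 × 10⁻⁵ × 23.9 × 73,960,000 ≈ 19,762.3 × g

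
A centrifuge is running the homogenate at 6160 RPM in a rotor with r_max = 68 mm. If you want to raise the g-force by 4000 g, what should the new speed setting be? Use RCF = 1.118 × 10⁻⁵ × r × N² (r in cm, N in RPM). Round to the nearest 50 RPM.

r = 68 mm = 6.8 cm
Current RCF = 1.118 × 10⁻⁵ × 6.8 × (6160)² = 1.118 × 10⁻⁵ × 6.8 × 37,945,600 ≈ 2,884.8 × g
Target RCF = 2,884.8 + 4,000 = 6,884.8 × g
N² = 6,884.8 / (7.6024 × 10⁻⁵) = 90,560,876
N ≈ √90,560,876 ≈ 9,516.3

N₂ ≈ 9500 RPM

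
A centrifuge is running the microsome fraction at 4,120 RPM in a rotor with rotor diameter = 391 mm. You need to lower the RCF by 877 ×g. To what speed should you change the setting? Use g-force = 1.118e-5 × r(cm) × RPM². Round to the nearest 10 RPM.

≈ 3600 RPM

r = 391 mm / 2 = 195.5 mm = 19.55 cm
Current RCF = 1.118 × 10⁻⁵ × 19.55 × (4120)² = 1.118 × 10⁻⁵ × 19.55 × 16,974,400 ≈ 3,710.1 × g
Target RCF = 3,710.1 − 877 = 2,833.1 × g
N² = 2,833.1 / (21.8569 × 10⁻⁵) = 12,962,039
N ≈ √12,962,039 ≈ 3,600.3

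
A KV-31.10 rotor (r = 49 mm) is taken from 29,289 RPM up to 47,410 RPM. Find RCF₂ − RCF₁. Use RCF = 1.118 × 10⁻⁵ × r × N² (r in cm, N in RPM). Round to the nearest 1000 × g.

r = 49 mm = 4.9 cm
RCF₁ = 1.118 × 10⁻⁵ × 4.9 × (29289)² = 1.118 × 10⁻⁵ × 4.9 × 857,845,521 ≈ 46,994.5 × g
RCF₂ = 1.118 × 10⁻⁵ × 4.9 × (47410)² = 1.118 × 10⁻⁵ × 4.9 × 2,247,708,100 ≈ 123,133.9 × g
Increase = 123,133.9 − 46,994.5 = 76,139.4

76000 ×g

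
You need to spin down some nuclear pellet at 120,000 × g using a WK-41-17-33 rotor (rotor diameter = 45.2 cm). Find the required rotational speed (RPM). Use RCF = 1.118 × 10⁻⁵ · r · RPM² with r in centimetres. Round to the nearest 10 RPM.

r = 45.2 / 2 = 22.6 cm
RCF = 1.118 × 10⁻⁵ × r × N²
120,000 = 1.118 × 10⁻⁵ × 22.6 × N²
N² = 120,000 / (25.2668 × 10⁻⁵) = 474,931,531
N ≈ √474,931,531 ≈ 21,792.9

≈ 21790 RPM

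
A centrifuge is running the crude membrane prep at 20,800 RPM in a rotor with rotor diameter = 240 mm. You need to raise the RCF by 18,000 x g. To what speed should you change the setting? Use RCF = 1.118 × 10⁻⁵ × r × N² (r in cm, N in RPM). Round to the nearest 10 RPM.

r = 240 mm / 2 = 120 mm = 12 cm
Current RCF = 1.118 × 10⁻⁵ × 12 × (20800)² = 1.118 × 10⁻⁵ × 12 × 432,640,000 ≈ 58,043 × g
Target RCF = 58,043 + 18,000 = 76,043 × g
N² = 76,043 / (13.416 × 10⁻⁵) = 566,808,289
N ≈ √566,808,289 ≈ 23,807.7

23810 RPM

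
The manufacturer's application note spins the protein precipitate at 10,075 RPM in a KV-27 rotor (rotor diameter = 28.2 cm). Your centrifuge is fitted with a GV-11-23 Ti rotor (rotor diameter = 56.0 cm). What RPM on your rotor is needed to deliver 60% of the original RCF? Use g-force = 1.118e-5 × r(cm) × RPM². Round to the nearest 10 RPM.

Original rotor: r = 28.2 / 2 = 14.1 cm
RCF = 1.118 × 10⁻⁵ × r × N²
RCF_original = 1.118 × 10⁻⁵ × 14.1 × (10075)² = 1.118 × 10⁻⁵ × 14.1 × 101,505,625 ≈ 16,001.1 × g
Target RCF = 0.6 × 16,001.1 ≈ 9,600.7 × g
Your rotor: r = 56.0 / 2 = 28 cm
9,600.7 = 1.118 × 10⁻⁵ × 28 × N²
N² = 9,600.7 / (31.304 × 10⁻⁵) = 30,669,244
N ≈ √30,669,244 ≈ 5,538.0

≈ 5540 RPM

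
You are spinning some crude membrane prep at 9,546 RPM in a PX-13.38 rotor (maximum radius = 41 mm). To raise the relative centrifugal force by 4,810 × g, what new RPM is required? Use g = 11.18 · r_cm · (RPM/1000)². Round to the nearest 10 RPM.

14000 RPM

r = 41 mm = 4.1 cm
Current RCF = 11.18 × 4.1 × (9.546)² = 11.18 × 4.1 × 91.126116 ≈ 4,177 × g
Target RCF = 4,177 + 4,810 = 8,987 × g
(N/1000)² = 8,987 / 45.838 = 196.06
N = 1000 × √196.06 ≈ 14,002.1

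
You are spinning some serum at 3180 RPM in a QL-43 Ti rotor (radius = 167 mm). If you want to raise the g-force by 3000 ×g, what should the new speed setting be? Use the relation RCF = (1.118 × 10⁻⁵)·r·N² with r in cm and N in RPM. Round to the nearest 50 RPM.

≈ 5100 RPM

r = 167 mm = 16.7 cm
Current RCF = 1.118 × 10⁻⁵ × 16.7 × (3180)² = 1.118 × 10⁻⁵ × 16.7 × 10,112,400 ≈ 1,888 × g
Target RCF = 1,888 + 3,000 = 4,888 × g
N² = 4,888 / (18.6706 × 10⁻⁵) = 26,180,198
N ≈ √26,180,198 ≈ 5,116.7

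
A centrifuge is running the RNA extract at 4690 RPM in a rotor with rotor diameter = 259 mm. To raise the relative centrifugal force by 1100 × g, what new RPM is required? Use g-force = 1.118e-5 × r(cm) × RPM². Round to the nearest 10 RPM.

r = 259 mm / 2 = 129.5 mm = 12.95 cm
Current RCF = 1.118 × 10⁻⁵ × 12.95 × (4690)² = 1.118 × 10⁻⁵ × 12.95 × 21,996,100 ≈ 3,184.6 × g
Target RCF = 3,184.6 + 1,100 = 4,284.6 × g
N² = 4,284.6 / (14.4781 × 10⁻⁵) = 29,593,662
N ≈ √29,593,662 ≈ 5,440.0

≈ 5440 RPM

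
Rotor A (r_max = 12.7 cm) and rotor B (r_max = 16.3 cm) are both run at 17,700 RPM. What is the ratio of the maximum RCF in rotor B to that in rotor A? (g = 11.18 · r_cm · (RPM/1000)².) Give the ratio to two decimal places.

At fixed N, RCF ∝ r, so RCF_B/RCF_A = r_B/r_A = 16.3 / 12.7 = 1.2835.

1.28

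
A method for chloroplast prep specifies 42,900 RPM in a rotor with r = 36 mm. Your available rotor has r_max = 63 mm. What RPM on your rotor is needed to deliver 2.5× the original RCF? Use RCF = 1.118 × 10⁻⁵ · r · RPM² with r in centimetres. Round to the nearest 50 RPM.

≈ 51300 RPM

Original rotor: r = 36 mm = 3.6 cm
RCF_original = 1.118 × 10⁻⁵ × 3.6 × (42900)² = 1.118 × 10⁻⁵ × 3.6 × 1,840,410,000 ≈ 74,072.8 × g
Target RCF = 2.5 × 74,072.8 ≈ 185,182 × g
Your rotor: r = 63 mm = 6.3 cm
185,182 = 1.118 × 10⁻⁵ × 6.3 × N²
N² = 185,182 / (7.0434 × 10⁻⁵) = 2,629,156,373
N ≈ √2,629,156,373 ≈ 51,275.3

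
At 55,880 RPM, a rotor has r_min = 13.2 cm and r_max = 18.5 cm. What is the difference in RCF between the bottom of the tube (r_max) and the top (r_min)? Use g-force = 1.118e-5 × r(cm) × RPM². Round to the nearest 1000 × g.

ΔRCF = 1.118 × 10⁻⁵ × (r_max − r_min) × N² = 1.118 × 10⁻⁵ × 5.3 × 3,122,574,400 ≈ 185,025

185000 ×g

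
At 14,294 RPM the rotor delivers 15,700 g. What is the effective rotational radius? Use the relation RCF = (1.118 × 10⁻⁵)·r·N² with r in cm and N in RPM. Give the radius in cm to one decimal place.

15700 = 1.118 × 10⁻⁵ × r × (14294)²
r = 15700 / (1.118 × 10⁻⁵ × 204,318,436) = 15700 / 2284.28 ≈ 6.873 cm

6.9 cm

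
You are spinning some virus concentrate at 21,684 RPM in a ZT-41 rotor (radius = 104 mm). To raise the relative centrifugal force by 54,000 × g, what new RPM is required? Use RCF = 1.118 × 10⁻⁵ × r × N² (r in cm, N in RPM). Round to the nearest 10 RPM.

N₂ ≈ 30570 RPM

r = 104 mm = 10.4 cm
Current RCF = 1.118 × 10⁻⁵ × 10.4 × (21684)² = 1.118 × 10⁻⁵ × 10.4 × 470,195,856 ≈ 54,670.6 × g
Target RCF = 54,670.6 + 54,000 = 108,670.6 × g
N² = 108,670.6 / (11.6272 × 10⁻⁵) = 934,623,985
N ≈ √934,623,985 ≈ 30,571.6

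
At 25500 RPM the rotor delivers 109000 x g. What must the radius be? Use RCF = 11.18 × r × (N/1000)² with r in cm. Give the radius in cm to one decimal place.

RCF = 11.18 × r × (N/1000)²
109000 = 11.18 × r × (25.5)²
r = 109000 / (11.18 × 650.25) = 109000 / 7269.795 ≈ 14.994 cm

15.0 cm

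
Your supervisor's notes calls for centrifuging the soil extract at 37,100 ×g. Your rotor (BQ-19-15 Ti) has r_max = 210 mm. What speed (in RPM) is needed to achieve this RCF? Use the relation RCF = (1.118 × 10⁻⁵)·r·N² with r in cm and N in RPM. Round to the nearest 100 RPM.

r = 210 mm = 21.0 cm
RCF = 1.118 × 10⁻⁵ × r × N²
37,100 = 1.118 × 10⁻⁵ × 21 × N²
N² = 37,100 / (23.478 × 10⁻⁵) = 158,020,274
N ≈ √158,020,274 ≈ 12,570.6

N ≈ 12600 RPM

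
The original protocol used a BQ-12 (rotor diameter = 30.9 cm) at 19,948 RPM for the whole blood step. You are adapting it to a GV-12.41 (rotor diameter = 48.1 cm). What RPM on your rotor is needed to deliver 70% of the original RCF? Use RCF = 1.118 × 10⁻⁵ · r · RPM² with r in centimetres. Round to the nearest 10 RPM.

Original rotor: r = 30.9 / 2 = 15.45 cm
RCF_original = 1.118 × 10⁻⁵ × 15.45 × (19948)² = 1.118 × 10⁻⁵ × 15.45 × 397,922,704 ≈ 68,733.6 × g
Target RCF = 0.7 × 68,733.6 ≈ 48,113.5 × g
Your rotor: r = 48.1 / 2 = 24.05 cm
48,113.5 = 1.118 × 10⁻⁵ × 24.05 × N²
N² = 48,113.5 / (26.8879 × 10⁻⁵) = 178,941,085
N ≈ √178,941,085 ≈ 13,376.9

≈ 13380 RPM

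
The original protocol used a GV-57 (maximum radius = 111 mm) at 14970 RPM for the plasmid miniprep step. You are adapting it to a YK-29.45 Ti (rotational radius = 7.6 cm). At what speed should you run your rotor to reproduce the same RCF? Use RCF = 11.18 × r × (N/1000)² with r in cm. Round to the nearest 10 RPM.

Original rotor: r = 111 mm = 11.1 cm
RCF_original = 11.18 × 11.1 × (14.97)² = 11.18 × 11.1 × 224.1009 ≈ 27,810.5 × g
27,810.5 = 11.18 × 7.6 × (N/1000)²
(N/1000)² = 27,810.5 / 84.968 = 327.3056
N = 1000 × √327.3056 ≈ 18,091.6

18090 RPM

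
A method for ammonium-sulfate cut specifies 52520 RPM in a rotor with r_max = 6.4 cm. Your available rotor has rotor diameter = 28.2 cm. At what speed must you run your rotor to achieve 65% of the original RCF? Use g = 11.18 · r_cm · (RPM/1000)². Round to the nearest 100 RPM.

≈ 28500 RPM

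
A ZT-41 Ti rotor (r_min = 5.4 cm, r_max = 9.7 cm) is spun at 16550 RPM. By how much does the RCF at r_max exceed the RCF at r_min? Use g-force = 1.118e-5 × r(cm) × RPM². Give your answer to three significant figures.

ΔRCF = 1.118 × 10⁻⁵ × (r_max − r_min) × N² = 1.118 × 10⁻⁵ × 4.3 × 273,902,500 ≈ 13,167.6

ΔRCF ≈ 13200 × g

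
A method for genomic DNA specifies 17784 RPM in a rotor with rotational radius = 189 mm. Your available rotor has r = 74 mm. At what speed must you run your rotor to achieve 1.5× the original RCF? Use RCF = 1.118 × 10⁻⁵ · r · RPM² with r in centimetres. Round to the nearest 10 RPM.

Original rotor: r = 189 mm = 18.9 cm
RCF = 1.118 × 10⁻⁵ × r × N²
RCF_original = 1.118 × 10⁻⁵ × 18.9 × (17784)² = 1.118 × 10⁻⁵ × 18.9 × 316,270,656 ≈ 66,828.6 × g
Target RCF = 1.5 × 66,828.6 ≈ 100,242.9 × g
Your rotor: r = 74 mm = 7.4 cm
100,242.9 = 1.118 × 10⁻⁵ × 7.4 × N²
N² = 100,242.9 / (8.2732 × 10⁻⁵) = 1,211,658,125
N ≈ √1,211,658,125 ≈ 34,808.9

≈ 34810 RPM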